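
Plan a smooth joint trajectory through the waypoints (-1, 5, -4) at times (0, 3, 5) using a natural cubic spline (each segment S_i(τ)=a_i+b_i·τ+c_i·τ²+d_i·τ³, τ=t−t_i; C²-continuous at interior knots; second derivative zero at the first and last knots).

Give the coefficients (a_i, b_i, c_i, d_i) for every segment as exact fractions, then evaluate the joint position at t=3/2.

Δ: Δ0=2, Δ1=-9/2
row 1: diag=10, rhs=-39; c'=1/5, d'=-39/10
back: M1=-39/10
M: M0=0, M1=-39/10, M2=0
seg 0: a=-1, c=M0/2=0, d=(M1−M0)/(6·3)=-13/60, b=Δ0−h0·(2M0+M1)/6=79/20
seg 1: a=5, c=M1/2=-39/20, d=(M2−M1)/(6·2)=13/40, b=Δ1−h1·(2M1+M2)/6=-19/10
t_q=3/2 → seg 0, τ=3/2; S=-1+79/20·τ+0·τ²+-13/60·τ³=671/160

  seg 0: a=-1 b=79/20 c=0 d=-13/60
  seg 1: a=5 b=-19/10 c=-39/20 d=13/40
S(3/2) = 671/160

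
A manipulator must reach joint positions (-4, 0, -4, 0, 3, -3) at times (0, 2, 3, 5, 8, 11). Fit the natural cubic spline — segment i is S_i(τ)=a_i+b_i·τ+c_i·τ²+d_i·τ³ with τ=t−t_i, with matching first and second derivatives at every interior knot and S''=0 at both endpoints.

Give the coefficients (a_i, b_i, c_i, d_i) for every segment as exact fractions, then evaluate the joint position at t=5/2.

  seg 0: a=-4 b=5318/1199 c=0 d=-730/1199
  seg 1: a=0 b=-3442/1199 c=-4380/1199 d=3026/1199
  seg 2: a=-4 b=-284/109 c=4698/1199 d=-1937/2398
  seg 3: a=0 b=4046/1199 c=-1113/1199 d=164/3597
  seg 4: a=3 b=-1156/1199 c=-621/1199 d=69/1199
S(5/2) = -9751/4796

Δ: Δ0=2, Δ1=-4, Δ2=2, Δ3=1, Δ4=-2
row 1: diag=6, rhs=-36; c'=1/6, d'=-6
row 2: denom=6−1·1/6=35/6; d'=(36−1·-6)/(35/6)=36/5
row 3: denom=10−2·12/35=326/35; d'=(-6−2·36/5)/(326/35)=-357/163
row 4: denom=12−3·105/326=3597/326; d'=(-18−3·-357/163)/(3597/326)=-1242/1199
back: M4=-1242/1199
back: M3=-357/163−105/326·-1242/1199=-2226/1199
back: M2=36/5−12/35·-2226/1199=9396/1199
back: M1=-6−1/6·9396/1199=-8760/1199
M: M0=0, M1=-8760/1199, M2=9396/1199, M3=-2226/1199, M4=-1242/1199, M5=0
seg 0: a=-4, c=M0/2=0, d=(M1−M0)/(6·2)=-730/1199, b=Δ0−h0·(2M0+M1)/6=5318/1199
seg 1: a=0, c=M1/2=-4380/1199, d=(M2−M1)/(6·1)=3026/1199, b=Δ1−h1·(2M1+M2)/6=-3442/1199
seg 2: a=-4, c=M2/2=4698/1199, d=(M3−M2)/(6·2)=-1937/2398, b=Δ2−h2·(2M2+M3)/6=-284/109
seg 3: a=0, c=M3/2=-1113/1199, d=(M4−M3)/(6·3)=164/3597, b=Δ3−h3·(2M3+M4)/6=4046/1199
seg 4: a=3, c=M4/2=-621/1199, d=(M5−M4)/(6·3)=69/1199, b=Δ4−h4·(2M4+M5)/6=-1156/1199
t_q=5/2 → seg 1, τ=1/2; S=0+-3442/1199·τ+-4380/1199·τ²+3026/1199·τ³=-9751/4796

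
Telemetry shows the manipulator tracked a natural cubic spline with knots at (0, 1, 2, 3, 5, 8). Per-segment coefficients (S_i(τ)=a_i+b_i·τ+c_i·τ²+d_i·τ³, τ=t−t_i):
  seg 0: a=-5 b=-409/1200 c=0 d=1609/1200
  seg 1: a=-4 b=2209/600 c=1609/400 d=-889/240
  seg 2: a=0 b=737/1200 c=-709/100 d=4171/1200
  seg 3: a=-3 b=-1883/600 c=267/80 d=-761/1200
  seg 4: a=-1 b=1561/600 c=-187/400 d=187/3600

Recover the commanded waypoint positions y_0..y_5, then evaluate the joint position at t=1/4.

y_0 = S_0(0) = a_0 = -5
y_1 = S_1(0) = a_1 = -4
y_2 = S_2(0) = a_2 = 0
y_3 = S_3(0) = a_3 = -3
y_4 = S_4(0) = a_4 = -1
y_5 = S_4(3) = 4
t_q=1/4 is in segment 0 (τ=1/4); S_0(τ)=-25929/5120

y_0=-5 y_1=-4 y_2=0 y_3=-3 y_4=-1 y_5=4
S(1/4) = -25929/5120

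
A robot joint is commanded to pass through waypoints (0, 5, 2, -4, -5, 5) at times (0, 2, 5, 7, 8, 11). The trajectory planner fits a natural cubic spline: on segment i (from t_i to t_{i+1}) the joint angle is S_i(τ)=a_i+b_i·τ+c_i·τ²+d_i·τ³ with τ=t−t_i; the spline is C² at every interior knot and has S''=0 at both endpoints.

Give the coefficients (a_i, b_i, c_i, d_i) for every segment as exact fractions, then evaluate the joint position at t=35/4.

  seg 0: a=0 b=24509/7914 c=0 d=-1181/7914
  seg 1: a=5 b=10337/7914 c=-1181/1319 d=3007/71226
  seg 2: a=2 b=-11579/3957 c=-4079/7914 d=3787/15828
  seg 3: a=-4 b=-2792/1319 c=3641/3957 d=778/3957
  seg 4: a=-5 b=1240/3957 c=5975/3957 d=-5975/35613
S(35/4) = -336515/84416

Δ: Δ0=5/2, Δ1=-1, Δ2=-3, Δ3=-1, Δ4=10/3
row 1: diag=10, rhs=-21; c'=3/10, d'=-21/10
row 2: denom=10−3·3/10=91/10; d'=(-12−3·-21/10)/(91/10)=-57/91
row 3: denom=6−2·20/91=506/91; d'=(12−2·-57/91)/(506/91)=603/253
row 4: denom=8−1·91/506=3957/506; d'=(26−1·603/253)/(3957/506)=11950/3957
back: M4=11950/3957
back: M3=603/253−91/506·11950/3957=7282/3957
back: M2=-57/91−20/91·7282/3957=-4079/3957
back: M1=-21/10−3/10·-4079/3957=-2362/1319
M: M0=0, M1=-2362/1319, M2=-4079/3957, M3=7282/3957, M4=11950/3957, M5=0
seg 0: a=0, c=M0/2=0, d=(M1−M0)/(6·2)=-1181/7914, b=Δ0−h0·(2M0+M1)/6=24509/7914
seg 1: a=5, c=M1/2=-1181/1319, d=(M2−M1)/(6·3)=3007/71226, b=Δ1−h1·(2M1+M2)/6=10337/7914
seg 2: a=2, c=M2/2=-4079/7914, d=(M3−M2)/(6·2)=3787/15828, b=Δ2−h2·(2M2+M3)/6=-11579/3957
seg 3: a=-4, c=M3/2=3641/3957, d=(M4−M3)/(6·1)=778/3957, b=Δ3−h3·(2M3+M4)/6=-2792/1319
seg 4: a=-5, c=M4/2=5975/3957, d=(M5−M4)/(6·3)=-5975/35613, b=Δ4−h4·(2M4+M5)/6=1240/3957
t_q=35/4 → seg 4, τ=3/4; S=-5+1240/3957·τ+5975/3957·τ²+-5975/35613·τ³=-336515/84416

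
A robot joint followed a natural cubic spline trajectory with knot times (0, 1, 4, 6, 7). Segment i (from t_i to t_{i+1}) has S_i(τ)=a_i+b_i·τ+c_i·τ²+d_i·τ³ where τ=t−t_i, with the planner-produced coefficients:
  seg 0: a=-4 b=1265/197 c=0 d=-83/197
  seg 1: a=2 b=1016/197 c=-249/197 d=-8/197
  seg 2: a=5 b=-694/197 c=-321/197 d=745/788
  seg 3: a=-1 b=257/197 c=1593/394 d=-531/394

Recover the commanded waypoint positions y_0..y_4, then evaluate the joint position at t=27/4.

y_0 = S_0(0) = a_0 = -4
y_1 = S_1(0) = a_1 = 2
y_2 = S_2(0) = a_2 = 5
y_3 = S_3(0) = a_3 = -1
y_4 = S_3(1) = 3
t_q=27/4 is in segment 3 (τ=3/4); S_3(τ)=42467/25216

y_0=-4 y_1=2 y_2=5 y_3=-1 y_4=3
S(27/4) = 42467/25216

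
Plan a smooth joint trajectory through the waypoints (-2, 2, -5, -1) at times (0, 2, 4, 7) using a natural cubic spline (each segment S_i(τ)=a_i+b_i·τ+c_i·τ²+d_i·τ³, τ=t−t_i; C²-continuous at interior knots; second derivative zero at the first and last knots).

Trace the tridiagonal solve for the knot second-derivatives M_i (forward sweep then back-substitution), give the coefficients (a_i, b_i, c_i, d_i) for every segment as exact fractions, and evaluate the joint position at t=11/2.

Δ: Δ0=2, Δ1=-7/2, Δ2=4/3
row 1: diag=8, rhs=-33; c'=1/4, d'=-33/8
row 2: denom=10−2·1/4=19/2; d'=(29−2·-33/8)/(19/2)=149/38
back: M2=149/38
back: M1=-33/8−1/4·149/38=-97/19
M: M0=0, M1=-97/19, M2=149/38, M3=0
seg 0: a=-2, c=M0/2=0, d=(M1−M0)/(6·2)=-97/228, b=Δ0−h0·(2M0+M1)/6=211/57
seg 1: a=2, c=M1/2=-97/38, d=(M2−M1)/(6·2)=343/456, b=Δ1−h1·(2M1+M2)/6=-80/57
seg 2: a=-5, c=M2/2=149/76, d=(M3−M2)/(6·3)=-149/684, b=Δ2−h2·(2M2+M3)/6=-295/114
t_q=11/2 → seg 2, τ=3/2; S=-5+-295/114·τ+149/76·τ²+-149/684·τ³=-3165/608

  seg 0: a=-2 b=211/57 c=0 d=-97/228
  seg 1: a=2 b=-80/57 c=-97/38 d=343/456
  seg 2: a=-5 b=-295/114 c=149/76 d=-149/684
S(11/2) = -3165/608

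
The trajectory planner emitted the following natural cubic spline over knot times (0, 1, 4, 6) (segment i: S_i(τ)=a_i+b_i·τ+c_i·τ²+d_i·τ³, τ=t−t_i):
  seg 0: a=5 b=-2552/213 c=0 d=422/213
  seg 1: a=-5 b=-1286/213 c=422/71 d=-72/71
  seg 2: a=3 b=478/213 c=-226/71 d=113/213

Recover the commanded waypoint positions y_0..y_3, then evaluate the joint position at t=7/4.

y_0=5 y_1=-5 y_2=3 y_3=-1
S(7/4) = -939/142

y_0 = S_0(0) = a_0 = 5
y_1 = S_1(0) = a_1 = -5
y_2 = S_2(0) = a_2 = 3
y_3 = S_2(2) = -1
t_q=7/4 is in segment 1 (τ=3/4); S_1(τ)=-939/142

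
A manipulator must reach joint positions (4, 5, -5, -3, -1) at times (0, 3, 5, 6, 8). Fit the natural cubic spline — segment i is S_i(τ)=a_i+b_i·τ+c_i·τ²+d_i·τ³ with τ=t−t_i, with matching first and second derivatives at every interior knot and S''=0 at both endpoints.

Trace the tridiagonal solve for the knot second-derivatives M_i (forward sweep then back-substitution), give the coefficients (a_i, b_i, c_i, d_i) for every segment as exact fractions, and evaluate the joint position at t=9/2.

Δ: Δ0=1/3, Δ1=-5, Δ2=2, Δ3=1
row 1: diag=10, rhs=-32; c'=1/5, d'=-16/5
row 2: denom=6−2·1/5=28/5; d'=(42−2·-16/5)/(28/5)=121/14
row 3: denom=6−1·5/28=163/28; d'=(-6−1·121/14)/(163/28)=-410/163
back: M3=-410/163
back: M2=121/14−5/28·-410/163=1482/163
back: M1=-16/5−1/5·1482/163=-818/163
M: M0=0, M1=-818/163, M2=1482/163, M3=-410/163, M4=0
seg 0: a=4, c=M0/2=0, d=(M1−M0)/(6·3)=-409/1467, b=Δ0−h0·(2M0+M1)/6=1390/489
seg 1: a=5, c=M1/2=-409/163, d=(M2−M1)/(6·2)=575/489, b=Δ1−h1·(2M1+M2)/6=-2291/489
seg 2: a=-5, c=M2/2=741/163, d=(M3−M2)/(6·1)=-946/489, b=Δ2−h2·(2M2+M3)/6=-299/489
seg 3: a=-3, c=M3/2=-205/163, d=(M4−M3)/(6·2)=205/978, b=Δ3−h3·(2M3+M4)/6=1309/489
t_q=9/2 → seg 1, τ=3/2; S=5+-2291/489·τ+-409/163·τ²+575/489·τ³=-4831/1304

  seg 0: a=4 b=1390/489 c=0 d=-409/1467
  seg 1: a=5 b=-2291/489 c=-409/163 d=575/489
  seg 2: a=-5 b=-299/489 c=741/163 d=-946/489
  seg 3: a=-3 b=1309/489 c=-205/163 d=205/978
S(9/2) = -4831/1304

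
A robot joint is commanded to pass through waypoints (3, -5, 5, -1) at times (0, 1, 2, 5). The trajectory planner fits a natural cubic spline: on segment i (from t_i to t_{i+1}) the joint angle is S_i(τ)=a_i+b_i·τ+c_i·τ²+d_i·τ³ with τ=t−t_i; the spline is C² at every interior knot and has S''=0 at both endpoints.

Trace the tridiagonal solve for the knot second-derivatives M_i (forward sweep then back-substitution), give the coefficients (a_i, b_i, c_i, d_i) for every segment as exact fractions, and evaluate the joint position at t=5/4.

Δ: Δ0=-8, Δ1=10, Δ2=-2
row 1: diag=4, rhs=108; c'=1/4, d'=27
row 2: denom=8−1·1/4=31/4; d'=(-72−1·27)/(31/4)=-396/31
back: M2=-396/31
back: M1=27−1/4·-396/31=936/31
M: M0=0, M1=936/31, M2=-396/31, M3=0
seg 0: a=3, c=M0/2=0, d=(M1−M0)/(6·1)=156/31, b=Δ0−h0·(2M0+M1)/6=-404/31
seg 1: a=-5, c=M1/2=468/31, d=(M2−M1)/(6·1)=-222/31, b=Δ1−h1·(2M1+M2)/6=64/31
seg 2: a=5, c=M2/2=-198/31, d=(M3−M2)/(6·3)=22/31, b=Δ2−h2·(2M2+M3)/6=334/31
t_q=5/4 → seg 1, τ=1/4; S=-5+64/31·τ+468/31·τ²+-222/31·τ³=-3623/992

  seg 0: a=3 b=-404/31 c=0 d=156/31
  seg 1: a=-5 b=64/31 c=468/31 d=-222/31
  seg 2: a=5 b=334/31 c=-198/31 d=22/31
S(5/4) = -3623/992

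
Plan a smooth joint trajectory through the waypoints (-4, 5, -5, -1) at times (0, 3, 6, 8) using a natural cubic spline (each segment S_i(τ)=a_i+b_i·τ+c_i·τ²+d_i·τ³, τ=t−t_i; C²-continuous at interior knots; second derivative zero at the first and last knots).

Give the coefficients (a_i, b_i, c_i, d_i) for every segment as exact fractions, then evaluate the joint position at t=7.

Δ: Δ0=3, Δ1=-10/3, Δ2=2
row 1: diag=12, rhs=-38; c'=1/4, d'=-19/6
row 2: denom=10−3·1/4=37/4; d'=(32−3·-19/6)/(37/4)=166/37
back: M2=166/37
back: M1=-19/6−1/4·166/37=-476/111
M: M0=0, M1=-476/111, M2=166/37, M3=0
seg 0: a=-4, c=M0/2=0, d=(M1−M0)/(6·3)=-238/999, b=Δ0−h0·(2M0+M1)/6=571/111
seg 1: a=5, c=M1/2=-238/111, d=(M2−M1)/(6·3)=487/999, b=Δ1−h1·(2M1+M2)/6=-143/111
seg 2: a=-5, c=M2/2=83/37, d=(M3−M2)/(6·2)=-83/222, b=Δ2−h2·(2M2+M3)/6=-110/111
t_q=7 → seg 2, τ=1; S=-5+-110/111·τ+83/37·τ²+-83/222·τ³=-305/74

  seg 0: a=-4 b=571/111 c=0 d=-238/999
  seg 1: a=5 b=-143/111 c=-238/111 d=487/999
  seg 2: a=-5 b=-110/111 c=83/37 d=-83/222
S(7) = -305/74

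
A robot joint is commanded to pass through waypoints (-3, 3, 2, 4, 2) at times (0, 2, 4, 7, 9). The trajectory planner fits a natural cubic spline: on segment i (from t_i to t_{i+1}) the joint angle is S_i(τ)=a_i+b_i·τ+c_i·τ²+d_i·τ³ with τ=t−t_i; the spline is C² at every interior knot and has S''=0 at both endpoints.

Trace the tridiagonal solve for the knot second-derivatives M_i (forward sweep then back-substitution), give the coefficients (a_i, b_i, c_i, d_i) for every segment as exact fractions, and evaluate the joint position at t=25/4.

Δ: Δ0=3, Δ1=-1/2, Δ2=2/3, Δ3=-1
row 1: diag=8, rhs=-21; c'=1/4, d'=-21/8
row 2: denom=10−2·1/4=19/2; d'=(7−2·-21/8)/(19/2)=49/38
row 3: denom=10−3·6/19=172/19; d'=(-10−3·49/38)/(172/19)=-527/344
back: M3=-527/344
back: M2=49/38−6/19·-527/344=305/172
back: M1=-21/8−1/4·305/172=-2111/688
M: M0=0, M1=-2111/688, M2=305/172, M3=-527/344, M4=0
seg 0: a=-3, c=M0/2=0, d=(M1−M0)/(6·2)=-2111/8256, b=Δ0−h0·(2M0+M1)/6=8303/2064
seg 1: a=3, c=M1/2=-2111/1376, d=(M2−M1)/(6·2)=3331/8256, b=Δ1−h1·(2M1+M2)/6=985/1032
seg 2: a=2, c=M2/2=305/344, d=(M3−M2)/(6·3)=-379/2064, b=Δ2−h2·(2M2+M3)/6=-703/2064
seg 3: a=4, c=M3/2=-527/688, d=(M4−M3)/(6·2)=527/4128, b=Δ3−h3·(2M3+M4)/6=11/516
t_q=25/4 → seg 2, τ=9/4; S=2+-703/2064·τ+305/344·τ²+-379/2064·τ³=159863/44032

  seg 0: a=-3 b=8303/2064 c=0 d=-2111/8256
  seg 1: a=3 b=985/1032 c=-2111/1376 d=3331/8256
  seg 2: a=2 b=-703/2064 c=305/344 d=-379/2064
  seg 3: a=4 b=11/516 c=-527/688 d=527/4128
S(25/4) = 159863/44032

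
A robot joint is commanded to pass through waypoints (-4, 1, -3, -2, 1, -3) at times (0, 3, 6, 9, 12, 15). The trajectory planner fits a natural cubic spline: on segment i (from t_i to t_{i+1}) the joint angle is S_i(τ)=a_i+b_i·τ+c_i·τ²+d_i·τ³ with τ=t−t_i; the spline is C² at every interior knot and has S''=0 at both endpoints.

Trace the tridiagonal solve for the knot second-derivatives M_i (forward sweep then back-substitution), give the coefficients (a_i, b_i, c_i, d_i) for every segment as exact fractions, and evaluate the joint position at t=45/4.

Δ: Δ0=5/3, Δ1=-4/3, Δ2=1/3, Δ3=1, Δ4=-4/3
row 1: diag=12, rhs=-18; c'=1/4, d'=-3/2
row 2: denom=12−3·1/4=45/4; d'=(10−3·-3/2)/(45/4)=58/45
row 3: denom=12−3·4/15=56/5; d'=(4−3·58/45)/(56/5)=1/84
row 4: denom=12−3·15/56=627/56; d'=(-14−3·1/84)/(627/56)=-262/209
back: M4=-262/209
back: M3=1/84−15/56·-262/209=218/627
back: M2=58/45−4/15·218/627=250/209
back: M1=-3/2−1/4·250/209=-376/209
M: M0=0, M1=-376/209, M2=250/209, M3=218/627, M4=-262/209, M5=0
seg 0: a=-4, c=M0/2=0, d=(M1−M0)/(6·3)=-188/1881, b=Δ0−h0·(2M0+M1)/6=1609/627
seg 1: a=1, c=M1/2=-188/209, d=(M2−M1)/(6·3)=313/1881, b=Δ1−h1·(2M1+M2)/6=-83/627
seg 2: a=-3, c=M2/2=125/209, d=(M3−M2)/(6·3)=-14/297, b=Δ2−h2·(2M2+M3)/6=-650/627
seg 3: a=-2, c=M3/2=109/627, d=(M4−M3)/(6·3)=-502/5643, b=Δ3−h3·(2M3+M4)/6=802/627
seg 4: a=1, c=M4/2=-131/209, d=(M5−M4)/(6·3)=131/1881, b=Δ4−h4·(2M4+M5)/6=-50/627
t_q=45/4 → seg 3, τ=9/4; S=-2+802/627·τ+109/627·τ²+-502/5643·τ³=4981/6688

  seg 0: a=-4 b=1609/627 c=0 d=-188/1881
  seg 1: a=1 b=-83/627 c=-188/209 d=313/1881
  seg 2: a=-3 b=-650/627 c=125/209 d=-14/297
  seg 3: a=-2 b=802/627 c=109/627 d=-502/5643
  seg 4: a=1 b=-50/627 c=-131/209 d=131/1881
S(45/4) = 4981/6688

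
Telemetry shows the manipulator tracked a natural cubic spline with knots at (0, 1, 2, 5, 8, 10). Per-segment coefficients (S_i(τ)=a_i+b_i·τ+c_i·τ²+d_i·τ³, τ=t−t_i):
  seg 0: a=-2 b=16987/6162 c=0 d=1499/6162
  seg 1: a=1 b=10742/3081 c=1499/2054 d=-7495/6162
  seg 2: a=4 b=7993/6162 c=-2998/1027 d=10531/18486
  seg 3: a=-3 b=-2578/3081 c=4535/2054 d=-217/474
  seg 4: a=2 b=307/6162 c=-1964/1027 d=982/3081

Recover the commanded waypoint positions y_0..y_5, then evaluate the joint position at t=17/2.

y_0=-2 y_1=1 y_2=4 y_3=-3 y_4=2 y_5=-3
S(17/2) = 3259/2054

y_0 = S_0(0) = a_0 = -2
y_1 = S_1(0) = a_1 = 1
y_2 = S_2(0) = a_2 = 4
y_3 = S_3(0) = a_3 = -3
y_4 = S_4(0) = a_4 = 2
y_5 = S_4(2) = -3
t_q=17/2 is in segment 4 (τ=1/2); S_4(τ)=3259/2054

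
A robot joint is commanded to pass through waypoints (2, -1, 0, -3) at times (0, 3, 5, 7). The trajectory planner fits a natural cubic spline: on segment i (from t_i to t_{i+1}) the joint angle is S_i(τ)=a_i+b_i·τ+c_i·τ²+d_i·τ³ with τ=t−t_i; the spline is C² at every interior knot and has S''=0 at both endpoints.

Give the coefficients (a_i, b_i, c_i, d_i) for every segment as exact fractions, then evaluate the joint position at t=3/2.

  seg 0: a=2 b=-31/19 c=0 d=4/57
  seg 1: a=-1 b=5/19 c=12/19 d=-39/152
  seg 2: a=0 b=-11/38 c=-69/76 d=23/152
S(3/2) = -4/19

Δ: Δ0=-1, Δ1=1/2, Δ2=-3/2
row 1: diag=10, rhs=9; c'=1/5, d'=9/10
row 2: denom=8−2·1/5=38/5; d'=(-12−2·9/10)/(38/5)=-69/38
back: M2=-69/38
back: M1=9/10−1/5·-69/38=24/19
M: M0=0, M1=24/19, M2=-69/38, M3=0
seg 0: a=2, c=M0/2=0, d=(M1−M0)/(6·3)=4/57, b=Δ0−h0·(2M0+M1)/6=-31/19
seg 1: a=-1, c=M1/2=12/19, d=(M2−M1)/(6·2)=-39/152, b=Δ1−h1·(2M1+M2)/6=5/19
seg 2: a=0, c=M2/2=-69/76, d=(M3−M2)/(6·2)=23/152, b=Δ2−h2·(2M2+M3)/6=-11/38
t_q=3/2 → seg 0, τ=3/2; S=2+-31/19·τ+0·τ²+4/57·τ³=-4/19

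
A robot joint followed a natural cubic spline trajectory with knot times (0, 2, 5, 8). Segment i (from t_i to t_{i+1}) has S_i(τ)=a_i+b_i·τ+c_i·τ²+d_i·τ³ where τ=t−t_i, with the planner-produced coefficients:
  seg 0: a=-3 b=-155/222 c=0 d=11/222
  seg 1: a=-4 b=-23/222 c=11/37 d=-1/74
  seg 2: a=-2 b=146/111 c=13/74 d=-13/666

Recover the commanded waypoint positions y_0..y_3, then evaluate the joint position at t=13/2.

y_0 = S_0(0) = a_0 = -3
y_1 = S_1(0) = a_1 = -4
y_2 = S_2(0) = a_2 = -2
y_3 = S_2(3) = 3
t_q=13/2 is in segment 2 (τ=3/2); S_2(τ)=179/592

y_0=-3 y_1=-4 y_2=-2 y_3=3
S(13/2) = 179/592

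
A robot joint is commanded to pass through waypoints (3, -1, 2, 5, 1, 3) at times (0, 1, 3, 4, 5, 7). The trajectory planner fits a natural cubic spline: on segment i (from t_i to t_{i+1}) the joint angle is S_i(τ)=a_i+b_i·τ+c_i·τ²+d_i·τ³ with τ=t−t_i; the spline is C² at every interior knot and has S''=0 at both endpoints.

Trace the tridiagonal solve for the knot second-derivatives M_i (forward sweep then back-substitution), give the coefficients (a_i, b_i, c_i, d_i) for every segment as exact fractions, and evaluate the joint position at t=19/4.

  seg 0: a=3 b=-3363/700 c=0 d=563/700
  seg 1: a=-1 b=-837/350 c=1689/700 d=-327/1400
  seg 2: a=2 b=156/35 c=177/175 d=-432/175
  seg 3: a=5 b=-162/175 c=-1119/175 d=83/25
  seg 4: a=1 b=-657/175 c=624/175 d=-104/175
S(19/4) = 23627/11200

Δ: Δ0=-4, Δ1=3/2, Δ2=3, Δ3=-4, Δ4=1
row 1: diag=6, rhs=33; c'=1/3, d'=11/2
row 2: denom=6−2·1/3=16/3; d'=(9−2·11/2)/(16/3)=-3/8
row 3: denom=4−1·3/16=61/16; d'=(-42−1·-3/8)/(61/16)=-666/61
row 4: denom=6−1·16/61=350/61; d'=(30−1·-666/61)/(350/61)=1248/175
back: M4=1248/175
back: M3=-666/61−16/61·1248/175=-2238/175
back: M2=-3/8−3/16·-2238/175=354/175
back: M1=11/2−1/3·354/175=1689/350
M: M0=0, M1=1689/350, M2=354/175, M3=-2238/175, M4=1248/175, M5=0
seg 0: a=3, c=M0/2=0, d=(M1−M0)/(6·1)=563/700, b=Δ0−h0·(2M0+M1)/6=-3363/700
seg 1: a=-1, c=M1/2=1689/700, d=(M2−M1)/(6·2)=-327/1400, b=Δ1−h1·(2M1+M2)/6=-837/350
seg 2: a=2, c=M2/2=177/175, d=(M3−M2)/(6·1)=-432/175, b=Δ2−h2·(2M2+M3)/6=156/35
seg 3: a=5, c=M3/2=-1119/175, d=(M4−M3)/(6·1)=83/25, b=Δ3−h3·(2M3+M4)/6=-162/175
seg 4: a=1, c=M4/2=624/175, d=(M5−M4)/(6·2)=-104/175, b=Δ4−h4·(2M4+M5)/6=-657/175
t_q=19/4 → seg 3, τ=3/4; S=5+-162/175·τ+-1119/175·τ²+83/25·τ³=23627/11200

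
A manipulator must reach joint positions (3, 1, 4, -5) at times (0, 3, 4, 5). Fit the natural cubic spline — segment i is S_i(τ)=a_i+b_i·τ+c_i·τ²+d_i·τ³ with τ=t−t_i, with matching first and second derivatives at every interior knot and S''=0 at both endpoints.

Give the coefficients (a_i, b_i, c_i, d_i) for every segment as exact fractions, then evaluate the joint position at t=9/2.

Δ: Δ0=-2/3, Δ1=3, Δ2=-9
row 1: diag=8, rhs=22; c'=1/8, d'=11/4
row 2: denom=4−1·1/8=31/8; d'=(-72−1·11/4)/(31/8)=-598/31
back: M2=-598/31
back: M1=11/4−1/8·-598/31=160/31
M: M0=0, M1=160/31, M2=-598/31, M3=0
seg 0: a=3, c=M0/2=0, d=(M1−M0)/(6·3)=80/279, b=Δ0−h0·(2M0+M1)/6=-302/93
seg 1: a=1, c=M1/2=80/31, d=(M2−M1)/(6·1)=-379/93, b=Δ1−h1·(2M1+M2)/6=418/93
seg 2: a=4, c=M2/2=-299/31, d=(M3−M2)/(6·1)=299/93, b=Δ2−h2·(2M2+M3)/6=-239/93
t_q=9/2 → seg 2, τ=1/2; S=4+-239/93·τ+-299/31·τ²+299/93·τ³=175/248

  seg 0: a=3 b=-302/93 c=0 d=80/279
  seg 1: a=1 b=418/93 c=80/31 d=-379/93
  seg 2: a=4 b=-239/93 c=-299/31 d=299/93
S(9/2) = 175/248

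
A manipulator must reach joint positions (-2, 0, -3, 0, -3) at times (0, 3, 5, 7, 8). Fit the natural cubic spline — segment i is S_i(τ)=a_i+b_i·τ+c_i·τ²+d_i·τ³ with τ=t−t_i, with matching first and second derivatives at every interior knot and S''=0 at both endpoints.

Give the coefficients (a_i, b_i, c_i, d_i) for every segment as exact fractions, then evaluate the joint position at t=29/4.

  seg 0: a=-2 b=68/39 c=0 d=-14/117
  seg 1: a=0 b=-58/39 c=-14/13 d=167/312
  seg 2: a=-3 b=49/78 c=111/52 d=-265/312
  seg 3: a=0 b=-40/39 c=-77/26 d=77/78
S(29/4) = -709/1664

Δ: Δ0=2/3, Δ1=-3/2, Δ2=3/2, Δ3=-3
row 1: diag=10, rhs=-13; c'=1/5, d'=-13/10
row 2: denom=8−2·1/5=38/5; d'=(18−2·-13/10)/(38/5)=103/38
row 3: denom=6−2·5/19=104/19; d'=(-27−2·103/38)/(104/19)=-77/13
back: M3=-77/13
back: M2=103/38−5/19·-77/13=111/26
back: M1=-13/10−1/5·111/26=-28/13
M: M0=0, M1=-28/13, M2=111/26, M3=-77/13, M4=0
seg 0: a=-2, c=M0/2=0, d=(M1−M0)/(6·3)=-14/117, b=Δ0−h0·(2M0+M1)/6=68/39
seg 1: a=0, c=M1/2=-14/13, d=(M2−M1)/(6·2)=167/312, b=Δ1−h1·(2M1+M2)/6=-58/39
seg 2: a=-3, c=M2/2=111/52, d=(M3−M2)/(6·2)=-265/312, b=Δ2−h2·(2M2+M3)/6=49/78
seg 3: a=0, c=M3/2=-77/26, d=(M4−M3)/(6·1)=77/78, b=Δ3−h3·(2M3+M4)/6=-40/39
t_q=29/4 → seg 3, τ=1/4; S=0+-40/39·τ+-77/26·τ²+77/78·τ³=-709/1664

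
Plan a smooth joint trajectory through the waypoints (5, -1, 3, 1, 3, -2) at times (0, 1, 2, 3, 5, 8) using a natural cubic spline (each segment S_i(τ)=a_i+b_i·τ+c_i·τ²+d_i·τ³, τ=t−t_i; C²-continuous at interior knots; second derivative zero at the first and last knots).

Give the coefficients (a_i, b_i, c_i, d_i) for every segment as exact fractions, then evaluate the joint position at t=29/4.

Δ: Δ0=-6, Δ1=4, Δ2=-2, Δ3=1, Δ4=-5/3
row 1: diag=4, rhs=60; c'=1/4, d'=15
row 2: denom=4−1·1/4=15/4; d'=(-36−1·15)/(15/4)=-68/5
row 3: denom=6−1·4/15=86/15; d'=(18−1·-68/5)/(86/15)=237/43
row 4: denom=10−2·15/43=400/43; d'=(-16−2·237/43)/(400/43)=-581/200
back: M4=-581/200
back: M3=237/43−15/43·-581/200=261/40
back: M2=-68/5−4/15·261/40=-767/50
back: M1=15−1/4·-767/50=3767/200
M: M0=0, M1=3767/200, M2=-767/50, M3=261/40, M4=-581/200, M5=0
seg 0: a=5, c=M0/2=0, d=(M1−M0)/(6·1)=3767/1200, b=Δ0−h0·(2M0+M1)/6=-10967/1200
seg 1: a=-1, c=M1/2=3767/400, d=(M2−M1)/(6·1)=-1367/240, b=Δ1−h1·(2M1+M2)/6=167/600
seg 2: a=3, c=M2/2=-767/100, d=(M3−M2)/(6·1)=4373/1200, b=Δ2−h2·(2M2+M3)/6=2431/1200
seg 3: a=1, c=M3/2=261/80, d=(M4−M3)/(6·2)=-943/1200, b=Δ3−h3·(2M3+M4)/6=-1429/600
seg 4: a=3, c=M4/2=-581/400, d=(M5−M4)/(6·3)=581/3600, b=Δ4−h4·(2M4+M5)/6=743/600
t_q=29/4 → seg 4, τ=9/4; S=3+743/600·τ+-581/400·τ²+581/3600·τ³=1389/5120

  seg 0: a=5 b=-10967/1200 c=0 d=3767/1200
  seg 1: a=-1 b=167/600 c=3767/400 d=-1367/240
  seg 2: a=3 b=2431/1200 c=-767/100 d=4373/1200
  seg 3: a=1 b=-1429/600 c=261/80 d=-943/1200
  seg 4: a=3 b=743/600 c=-581/400 d=581/3600
S(29/4) = 1389/5120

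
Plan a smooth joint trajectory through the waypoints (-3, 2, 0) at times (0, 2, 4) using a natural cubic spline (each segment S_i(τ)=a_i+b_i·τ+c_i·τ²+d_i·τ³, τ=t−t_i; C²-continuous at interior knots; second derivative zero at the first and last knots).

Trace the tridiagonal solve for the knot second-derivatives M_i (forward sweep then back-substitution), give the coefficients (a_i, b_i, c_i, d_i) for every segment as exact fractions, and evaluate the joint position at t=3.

  seg 0: a=-3 b=27/8 c=0 d=-7/32
  seg 1: a=2 b=3/4 c=-21/16 d=7/32
S(3) = 53/32

Δ: Δ0=5/2, Δ1=-1
row 1: diag=8, rhs=-21; c'=1/4, d'=-21/8
back: M1=-21/8
M: M0=0, M1=-21/8, M2=0
seg 0: a=-3, c=M0/2=0, d=(M1−M0)/(6·2)=-7/32, b=Δ0−h0·(2M0+M1)/6=27/8
seg 1: a=2, c=M1/2=-21/16, d=(M2−M1)/(6·2)=7/32, b=Δ1−h1·(2M1+M2)/6=3/4
t_q=3 → seg 1, τ=1; S=2+3/4·τ+-21/16·τ²+7/32·τ³=53/32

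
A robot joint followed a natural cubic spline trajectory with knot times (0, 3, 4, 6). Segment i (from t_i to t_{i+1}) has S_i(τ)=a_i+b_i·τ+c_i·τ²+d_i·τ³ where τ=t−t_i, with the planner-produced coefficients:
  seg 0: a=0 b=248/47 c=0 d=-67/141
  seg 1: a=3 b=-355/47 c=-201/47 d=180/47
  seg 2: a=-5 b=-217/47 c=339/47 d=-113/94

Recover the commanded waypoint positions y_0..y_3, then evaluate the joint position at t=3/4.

y_0 = S_0(0) = a_0 = 0
y_1 = S_1(0) = a_1 = 3
y_2 = S_2(0) = a_2 = -5
y_3 = S_2(2) = 5
t_q=3/4 is in segment 0 (τ=3/4); S_0(τ)=11301/3008

y_0=0 y_1=3 y_2=-5 y_3=5
S(3/4) = 11301/3008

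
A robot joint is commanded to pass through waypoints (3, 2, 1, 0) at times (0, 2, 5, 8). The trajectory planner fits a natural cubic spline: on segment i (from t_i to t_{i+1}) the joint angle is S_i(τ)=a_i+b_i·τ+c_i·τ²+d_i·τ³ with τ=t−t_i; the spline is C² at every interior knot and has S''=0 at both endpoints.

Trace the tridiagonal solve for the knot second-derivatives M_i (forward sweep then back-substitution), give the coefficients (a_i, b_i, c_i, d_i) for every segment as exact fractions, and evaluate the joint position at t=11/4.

Δ: Δ0=-1/2, Δ1=-1/3, Δ2=-1/3
row 1: diag=10, rhs=1; c'=3/10, d'=1/10
row 2: denom=12−3·3/10=111/10; d'=(0−3·1/10)/(111/10)=-1/37
back: M2=-1/37
back: M1=1/10−3/10·-1/37=4/37
M: M0=0, M1=4/37, M2=-1/37, M3=0
seg 0: a=3, c=M0/2=0, d=(M1−M0)/(6·2)=1/111, b=Δ0−h0·(2M0+M1)/6=-119/222
seg 1: a=2, c=M1/2=2/37, d=(M2−M1)/(6·3)=-5/666, b=Δ1−h1·(2M1+M2)/6=-95/222
seg 2: a=1, c=M2/2=-1/74, d=(M3−M2)/(6·3)=1/666, b=Δ2−h2·(2M2+M3)/6=-34/111
t_q=11/4 → seg 1, τ=3/4; S=2+-95/222·τ+2/37·τ²+-5/666·τ³=8081/4736

  seg 0: a=3 b=-119/222 c=0 d=1/111
  seg 1: a=2 b=-95/222 c=2/37 d=-5/666
  seg 2: a=1 b=-34/111 c=-1/74 d=1/666
S(11/4) = 8081/4736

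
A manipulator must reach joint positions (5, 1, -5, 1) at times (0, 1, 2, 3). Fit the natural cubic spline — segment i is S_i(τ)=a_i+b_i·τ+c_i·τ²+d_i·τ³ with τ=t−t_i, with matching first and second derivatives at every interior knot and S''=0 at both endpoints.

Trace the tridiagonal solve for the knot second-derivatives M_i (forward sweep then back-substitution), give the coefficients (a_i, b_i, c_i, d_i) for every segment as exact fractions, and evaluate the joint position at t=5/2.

Δ: Δ0=-4, Δ1=-6, Δ2=6
row 1: diag=4, rhs=-12; c'=1/4, d'=-3
row 2: denom=4−1·1/4=15/4; d'=(72−1·-3)/(15/4)=20
back: M2=20
back: M1=-3−1/4·20=-8
M: M0=0, M1=-8, M2=20, M3=0
seg 0: a=5, c=M0/2=0, d=(M1−M0)/(6·1)=-4/3, b=Δ0−h0·(2M0+M1)/6=-8/3
seg 1: a=1, c=M1/2=-4, d=(M2−M1)/(6·1)=14/3, b=Δ1−h1·(2M1+M2)/6=-20/3
seg 2: a=-5, c=M2/2=10, d=(M3−M2)/(6·1)=-10/3, b=Δ2−h2·(2M2+M3)/6=-2/3
t_q=5/2 → seg 2, τ=1/2; S=-5+-2/3·τ+10·τ²+-10/3·τ³=-13/4

  seg 0: a=5 b=-8/3 c=0 d=-4/3
  seg 1: a=1 b=-20/3 c=-4 d=14/3
  seg 2: a=-5 b=-2/3 c=10 d=-10/3
S(5/2) = -13/4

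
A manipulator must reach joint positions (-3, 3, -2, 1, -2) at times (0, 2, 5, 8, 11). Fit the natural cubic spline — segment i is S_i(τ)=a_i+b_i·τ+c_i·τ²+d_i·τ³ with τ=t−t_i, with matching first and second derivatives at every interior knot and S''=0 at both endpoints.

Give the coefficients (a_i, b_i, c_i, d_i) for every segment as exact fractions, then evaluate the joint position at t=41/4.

Δ: Δ0=3, Δ1=-5/3, Δ2=1, Δ3=-1
row 1: diag=10, rhs=-28; c'=3/10, d'=-14/5
row 2: denom=12−3·3/10=111/10; d'=(16−3·-14/5)/(111/10)=244/111
row 3: denom=12−3·10/37=414/37; d'=(-12−3·244/111)/(414/37)=-344/207
back: M3=-344/207
back: M2=244/111−10/37·-344/207=548/207
back: M1=-14/5−3/10·548/207=-248/69
M: M0=0, M1=-248/69, M2=548/207, M3=-344/207, M4=0
seg 0: a=-3, c=M0/2=0, d=(M1−M0)/(6·2)=-62/207, b=Δ0−h0·(2M0+M1)/6=869/207
seg 1: a=3, c=M1/2=-124/69, d=(M2−M1)/(6·3)=646/1863, b=Δ1−h1·(2M1+M2)/6=125/207
seg 2: a=-2, c=M2/2=274/207, d=(M3−M2)/(6·3)=-446/1863, b=Δ2−h2·(2M2+M3)/6=-169/207
seg 3: a=1, c=M3/2=-172/207, d=(M4−M3)/(6·3)=172/1863, b=Δ3−h3·(2M3+M4)/6=137/207
t_q=41/4 → seg 3, τ=9/4; S=1+137/207·τ+-172/207·τ²+172/1863·τ³=-245/368

  seg 0: a=-3 b=869/207 c=0 d=-62/207
  seg 1: a=3 b=125/207 c=-124/69 d=646/1863
  seg 2: a=-2 b=-169/207 c=274/207 d=-446/1863
  seg 3: a=1 b=137/207 c=-172/207 d=172/1863
S(41/4) = -245/368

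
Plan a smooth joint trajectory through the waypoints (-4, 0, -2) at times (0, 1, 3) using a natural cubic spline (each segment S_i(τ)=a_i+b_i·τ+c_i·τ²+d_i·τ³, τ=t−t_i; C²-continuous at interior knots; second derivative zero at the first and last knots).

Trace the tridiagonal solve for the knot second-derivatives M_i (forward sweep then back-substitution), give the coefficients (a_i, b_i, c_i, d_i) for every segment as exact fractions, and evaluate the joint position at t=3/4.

  seg 0: a=-4 b=29/6 c=0 d=-5/6
  seg 1: a=0 b=7/3 c=-5/2 d=5/12
S(3/4) = -93/128

Δ: Δ0=4, Δ1=-1
row 1: diag=6, rhs=-30; c'=1/3, d'=-5
back: M1=-5
M: M0=0, M1=-5, M2=0
seg 0: a=-4, c=M0/2=0, d=(M1−M0)/(6·1)=-5/6, b=Δ0−h0·(2M0+M1)/6=29/6
seg 1: a=0, c=M1/2=-5/2, d=(M2−M1)/(6·2)=5/12, b=Δ1−h1·(2M1+M2)/6=7/3
t_q=3/4 → seg 0, τ=3/4; S=-4+29/6·τ+0·τ²+-5/6·τ³=-93/128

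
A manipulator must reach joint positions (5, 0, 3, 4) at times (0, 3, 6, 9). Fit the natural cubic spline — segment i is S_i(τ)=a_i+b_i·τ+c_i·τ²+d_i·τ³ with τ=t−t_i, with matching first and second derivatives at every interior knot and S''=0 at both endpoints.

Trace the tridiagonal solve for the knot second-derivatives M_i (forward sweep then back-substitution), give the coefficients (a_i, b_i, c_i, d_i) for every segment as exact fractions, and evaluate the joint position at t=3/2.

Δ: Δ0=-5/3, Δ1=1, Δ2=1/3
row 1: diag=12, rhs=16; c'=1/4, d'=4/3
row 2: denom=12−3·1/4=45/4; d'=(-4−3·4/3)/(45/4)=-32/45
back: M2=-32/45
back: M1=4/3−1/4·-32/45=68/45
M: M0=0, M1=68/45, M2=-32/45, M3=0
seg 0: a=5, c=M0/2=0, d=(M1−M0)/(6·3)=34/405, b=Δ0−h0·(2M0+M1)/6=-109/45
seg 1: a=0, c=M1/2=34/45, d=(M2−M1)/(6·3)=-10/81, b=Δ1−h1·(2M1+M2)/6=-7/45
seg 2: a=3, c=M2/2=-16/45, d=(M3−M2)/(6·3)=16/405, b=Δ2−h2·(2M2+M3)/6=47/45
t_q=3/2 → seg 0, τ=3/2; S=5+-109/45·τ+0·τ²+34/405·τ³=33/20

  seg 0: a=5 b=-109/45 c=0 d=34/405
  seg 1: a=0 b=-7/45 c=34/45 d=-10/81
  seg 2: a=3 b=47/45 c=-16/45 d=16/405
S(3/2) = 33/20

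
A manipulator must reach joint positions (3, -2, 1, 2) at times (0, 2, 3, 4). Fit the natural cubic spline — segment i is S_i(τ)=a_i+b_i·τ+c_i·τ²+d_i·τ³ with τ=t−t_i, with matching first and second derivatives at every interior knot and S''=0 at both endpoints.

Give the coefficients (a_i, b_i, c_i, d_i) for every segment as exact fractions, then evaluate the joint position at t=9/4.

Δ: Δ0=-5/2, Δ1=3, Δ2=1
row 1: diag=6, rhs=33; c'=1/6, d'=11/2
row 2: denom=4−1·1/6=23/6; d'=(-12−1·11/2)/(23/6)=-105/23
back: M2=-105/23
back: M1=11/2−1/6·-105/23=144/23
M: M0=0, M1=144/23, M2=-105/23, M3=0
seg 0: a=3, c=M0/2=0, d=(M1−M0)/(6·2)=12/23, b=Δ0−h0·(2M0+M1)/6=-211/46
seg 1: a=-2, c=M1/2=72/23, d=(M2−M1)/(6·1)=-83/46, b=Δ1−h1·(2M1+M2)/6=77/46
seg 2: a=1, c=M2/2=-105/46, d=(M3−M2)/(6·1)=35/46, b=Δ2−h2·(2M2+M3)/6=58/23
t_q=9/4 → seg 1, τ=1/4; S=-2+77/46·τ+72/23·τ²+-83/46·τ³=-181/128

  seg 0: a=3 b=-211/46 c=0 d=12/23
  seg 1: a=-2 b=77/46 c=72/23 d=-83/46
  seg 2: a=1 b=58/23 c=-105/46 d=35/46
S(9/4) = -181/128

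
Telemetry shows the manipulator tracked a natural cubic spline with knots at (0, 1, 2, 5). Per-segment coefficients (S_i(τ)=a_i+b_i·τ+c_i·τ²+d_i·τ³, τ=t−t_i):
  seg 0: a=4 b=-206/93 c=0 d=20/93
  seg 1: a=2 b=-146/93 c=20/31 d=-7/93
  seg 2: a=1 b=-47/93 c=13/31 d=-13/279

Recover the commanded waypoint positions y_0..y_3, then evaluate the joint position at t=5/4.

y_0 = S_0(0) = a_0 = 4
y_1 = S_1(0) = a_1 = 2
y_2 = S_2(0) = a_2 = 1
y_3 = S_2(3) = 2
t_q=5/4 is in segment 1 (τ=1/4); S_1(τ)=3267/1984

y_0=4 y_1=2 y_2=1 y_3=2
S(5/4) = 3267/1984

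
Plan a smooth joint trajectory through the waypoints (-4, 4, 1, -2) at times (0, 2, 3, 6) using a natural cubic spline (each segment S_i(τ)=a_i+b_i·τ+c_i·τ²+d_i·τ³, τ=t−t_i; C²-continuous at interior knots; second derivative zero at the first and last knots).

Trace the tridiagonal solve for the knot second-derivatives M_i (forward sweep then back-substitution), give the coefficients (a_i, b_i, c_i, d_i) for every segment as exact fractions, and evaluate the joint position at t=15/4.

  seg 0: a=-4 b=304/47 c=0 d=-29/47
  seg 1: a=4 b=-44/47 c=-174/47 d=77/47
  seg 2: a=1 b=-161/47 c=57/47 d=-19/141
S(15/4) = -2839/3008

Δ: Δ0=4, Δ1=-3, Δ2=-1
row 1: diag=6, rhs=-42; c'=1/6, d'=-7
row 2: denom=8−1·1/6=47/6; d'=(12−1·-7)/(47/6)=114/47
back: M2=114/47
back: M1=-7−1/6·114/47=-348/47
M: M0=0, M1=-348/47, M2=114/47, M3=0
seg 0: a=-4, c=M0/2=0, d=(M1−M0)/(6·2)=-29/47, b=Δ0−h0·(2M0+M1)/6=304/47
seg 1: a=4, c=M1/2=-174/47, d=(M2−M1)/(6·1)=77/47, b=Δ1−h1·(2M1+M2)/6=-44/47
seg 2: a=1, c=M2/2=57/47, d=(M3−M2)/(6·3)=-19/141, b=Δ2−h2·(2M2+M3)/6=-161/47
t_q=15/4 → seg 2, τ=3/4; S=1+-161/47·τ+57/47·τ²+-19/141·τ³=-2839/3008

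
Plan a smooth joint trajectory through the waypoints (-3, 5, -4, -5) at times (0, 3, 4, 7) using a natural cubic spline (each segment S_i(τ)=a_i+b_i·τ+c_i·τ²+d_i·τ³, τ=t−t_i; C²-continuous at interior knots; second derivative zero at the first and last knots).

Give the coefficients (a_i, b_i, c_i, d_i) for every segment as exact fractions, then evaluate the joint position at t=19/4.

  seg 0: a=-3 b=158/21 c=0 d=-34/63
  seg 1: a=5 b=-148/21 c=-34/7 d=61/21
  seg 2: a=-4 b=-169/21 c=27/7 d=-3/7
S(19/4) = -515/64

Δ: Δ0=8/3, Δ1=-9, Δ2=-1/3
row 1: diag=8, rhs=-70; c'=1/8, d'=-35/4
row 2: denom=8−1·1/8=63/8; d'=(52−1·-35/4)/(63/8)=54/7
back: M2=54/7
back: M1=-35/4−1/8·54/7=-68/7
M: M0=0, M1=-68/7, M2=54/7, M3=0
seg 0: a=-3, c=M0/2=0, d=(M1−M0)/(6·3)=-34/63, b=Δ0−h0·(2M0+M1)/6=158/21
seg 1: a=5, c=M1/2=-34/7, d=(M2−M1)/(6·1)=61/21, b=Δ1−h1·(2M1+M2)/6=-148/21
seg 2: a=-4, c=M2/2=27/7, d=(M3−M2)/(6·3)=-3/7, b=Δ2−h2·(2M2+M3)/6=-169/21
t_q=19/4 → seg 2, τ=3/4; S=-4+-169/21·τ+27/7·τ²+-3/7·τ³=-515/64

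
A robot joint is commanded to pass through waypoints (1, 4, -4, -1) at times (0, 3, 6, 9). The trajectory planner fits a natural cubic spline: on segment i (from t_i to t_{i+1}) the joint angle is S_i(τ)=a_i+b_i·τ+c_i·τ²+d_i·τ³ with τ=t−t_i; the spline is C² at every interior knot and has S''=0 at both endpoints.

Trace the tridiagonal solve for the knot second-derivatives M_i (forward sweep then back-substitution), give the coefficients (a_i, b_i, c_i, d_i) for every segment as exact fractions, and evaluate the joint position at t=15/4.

  seg 0: a=1 b=20/9 c=0 d=-11/81
  seg 1: a=4 b=-13/9 c=-11/9 d=22/81
  seg 2: a=-4 b=-13/9 c=11/9 d=-11/81
S(15/4) = 75/32

Δ: Δ0=1, Δ1=-8/3, Δ2=1
row 1: diag=12, rhs=-22; c'=1/4, d'=-11/6
row 2: denom=12−3·1/4=45/4; d'=(22−3·-11/6)/(45/4)=22/9
back: M2=22/9
back: M1=-11/6−1/4·22/9=-22/9
M: M0=0, M1=-22/9, M2=22/9, M3=0
seg 0: a=1, c=M0/2=0, d=(M1−M0)/(6·3)=-11/81, b=Δ0−h0·(2M0+M1)/6=20/9
seg 1: a=4, c=M1/2=-11/9, d=(M2−M1)/(6·3)=22/81, b=Δ1−h1·(2M1+M2)/6=-13/9
seg 2: a=-4, c=M2/2=11/9, d=(M3−M2)/(6·3)=-11/81, b=Δ2−h2·(2M2+M3)/6=-13/9
t_q=15/4 → seg 1, τ=3/4; S=4+-13/9·τ+-11/9·τ²+22/81·τ³=75/32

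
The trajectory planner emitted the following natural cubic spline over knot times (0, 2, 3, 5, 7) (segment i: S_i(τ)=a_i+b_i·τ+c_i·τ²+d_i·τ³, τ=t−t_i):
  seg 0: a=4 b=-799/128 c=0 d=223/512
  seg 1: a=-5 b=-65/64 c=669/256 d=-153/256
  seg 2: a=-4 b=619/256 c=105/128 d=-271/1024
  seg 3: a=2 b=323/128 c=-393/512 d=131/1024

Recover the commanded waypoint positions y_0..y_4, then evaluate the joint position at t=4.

y_0=4 y_1=-5 y_2=-4 y_3=2 y_4=5
S(4) = -1051/1024

y_0 = S_0(0) = a_0 = 4
y_1 = S_1(0) = a_1 = -5
y_2 = S_2(0) = a_2 = -4
y_3 = S_3(0) = a_3 = 2
y_4 = S_3(2) = 5
t_q=4 is in segment 2 (τ=1); S_2(τ)=-1051/1024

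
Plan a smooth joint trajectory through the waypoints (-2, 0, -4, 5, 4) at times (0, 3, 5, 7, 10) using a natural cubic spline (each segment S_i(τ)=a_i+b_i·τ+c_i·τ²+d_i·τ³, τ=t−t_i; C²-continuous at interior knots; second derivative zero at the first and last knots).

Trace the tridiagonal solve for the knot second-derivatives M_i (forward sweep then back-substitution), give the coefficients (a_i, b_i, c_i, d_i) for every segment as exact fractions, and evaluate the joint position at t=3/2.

  seg 0: a=-2 b=32/15 c=0 d=-22/135
  seg 1: a=0 b=-34/15 c=-22/15 d=4/5
  seg 2: a=-4 b=22/15 c=10/3 d=-109/120
  seg 3: a=5 b=39/10 c=-127/60 d=127/540
S(3/2) = 13/20

Δ: Δ0=2/3, Δ1=-2, Δ2=9/2, Δ3=-1/3
row 1: diag=10, rhs=-16; c'=1/5, d'=-8/5
row 2: denom=8−2·1/5=38/5; d'=(39−2·-8/5)/(38/5)=211/38
row 3: denom=10−2·5/19=180/19; d'=(-29−2·211/38)/(180/19)=-127/30
back: M3=-127/30
back: M2=211/38−5/19·-127/30=20/3
back: M1=-8/5−1/5·20/3=-44/15
M: M0=0, M1=-44/15, M2=20/3, M3=-127/30, M4=0
seg 0: a=-2, c=M0/2=0, d=(M1−M0)/(6·3)=-22/135, b=Δ0−h0·(2M0+M1)/6=32/15
seg 1: a=0, c=M1/2=-22/15, d=(M2−M1)/(6·2)=4/5, b=Δ1−h1·(2M1+M2)/6=-34/15
seg 2: a=-4, c=M2/2=10/3, d=(M3−M2)/(6·2)=-109/120, b=Δ2−h2·(2M2+M3)/6=22/15
seg 3: a=5, c=M3/2=-127/60, d=(M4−M3)/(6·3)=127/540, b=Δ3−h3·(2M3+M4)/6=39/10
t_q=3/2 → seg 0, τ=3/2; S=-2+32/15·τ+0·τ²+-22/135·τ³=13/20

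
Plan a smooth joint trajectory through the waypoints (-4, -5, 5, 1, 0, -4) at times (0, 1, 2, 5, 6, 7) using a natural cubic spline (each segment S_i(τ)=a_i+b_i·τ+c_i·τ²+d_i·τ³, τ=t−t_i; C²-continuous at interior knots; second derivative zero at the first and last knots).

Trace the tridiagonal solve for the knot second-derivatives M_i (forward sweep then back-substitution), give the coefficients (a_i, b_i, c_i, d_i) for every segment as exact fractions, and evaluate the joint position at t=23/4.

  seg 0: a=-4 b=-10540/2451 c=0 d=8089/2451
  seg 1: a=-5 b=13727/2451 c=8089/817 d=-13484/2451
  seg 2: a=5 b=21809/2451 c=-5395/817 d=182/171
  seg 3: a=1 b=-4867/2451 c=2431/817 d=-4877/2451
  seg 4: a=0 b=-4912/2451 c=-2446/817 d=2446/2451
S(23/4) = 18039/52288

Δ: Δ0=-1, Δ1=10, Δ2=-4/3, Δ3=-1, Δ4=-4
row 1: diag=4, rhs=66; c'=1/4, d'=33/2
row 2: denom=8−1·1/4=31/4; d'=(-68−1·33/2)/(31/4)=-338/31
row 3: denom=8−3·12/31=212/31; d'=(2−3·-338/31)/(212/31)=269/53
row 4: denom=4−1·31/212=817/212; d'=(-18−1·269/53)/(817/212)=-4892/817
back: M4=-4892/817
back: M3=269/53−31/212·-4892/817=4862/817
back: M2=-338/31−12/31·4862/817=-10790/817
back: M1=33/2−1/4·-10790/817=16178/817
M: M0=0, M1=16178/817, M2=-10790/817, M3=4862/817, M4=-4892/817, M5=0
seg 0: a=-4, c=M0/2=0, d=(M1−M0)/(6·1)=8089/2451, b=Δ0−h0·(2M0+M1)/6=-10540/2451
seg 1: a=-5, c=M1/2=8089/817, d=(M2−M1)/(6·1)=-13484/2451, b=Δ1−h1·(2M1+M2)/6=13727/2451
seg 2: a=5, c=M2/2=-5395/817, d=(M3−M2)/(6·3)=182/171, b=Δ2−h2·(2M2+M3)/6=21809/2451
seg 3: a=1, c=M3/2=2431/817, d=(M4−M3)/(6·1)=-4877/2451, b=Δ3−h3·(2M3+M4)/6=-4867/2451
seg 4: a=0, c=M4/2=-2446/817, d=(M5−M4)/(6·1)=2446/2451, b=Δ4−h4·(2M4+M5)/6=-4912/2451
t_q=23/4 → seg 3, τ=3/4; S=1+-4867/2451·τ+2431/817·τ²+-4877/2451·τ³=18039/52288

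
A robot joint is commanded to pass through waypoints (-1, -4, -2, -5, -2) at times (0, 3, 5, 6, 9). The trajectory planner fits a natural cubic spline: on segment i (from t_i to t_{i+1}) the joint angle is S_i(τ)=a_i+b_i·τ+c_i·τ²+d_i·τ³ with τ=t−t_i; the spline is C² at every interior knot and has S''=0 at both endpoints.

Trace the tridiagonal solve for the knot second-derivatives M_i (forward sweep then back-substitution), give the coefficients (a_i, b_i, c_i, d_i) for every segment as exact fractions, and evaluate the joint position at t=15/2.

  seg 0: a=-1 b=-156/73 c=0 d=83/657
  seg 1: a=-4 b=93/73 c=83/73 d=-93/146
  seg 2: a=-2 b=-133/73 c=-196/73 d=110/73
  seg 3: a=-5 b=-195/73 c=134/73 d=-134/657
S(15/2) = -1625/292

Δ: Δ0=-1, Δ1=1, Δ2=-3, Δ3=1
row 1: diag=10, rhs=12; c'=1/5, d'=6/5
row 2: denom=6−2·1/5=28/5; d'=(-24−2·6/5)/(28/5)=-33/7
row 3: denom=8−1·5/28=219/28; d'=(24−1·-33/7)/(219/28)=268/73
back: M3=268/73
back: M2=-33/7−5/28·268/73=-392/73
back: M1=6/5−1/5·-392/73=166/73
M: M0=0, M1=166/73, M2=-392/73, M3=268/73, M4=0
seg 0: a=-1, c=M0/2=0, d=(M1−M0)/(6·3)=83/657, b=Δ0−h0·(2M0+M1)/6=-156/73
seg 1: a=-4, c=M1/2=83/73, d=(M2−M1)/(6·2)=-93/146, b=Δ1−h1·(2M1+M2)/6=93/73
seg 2: a=-2, c=M2/2=-196/73, d=(M3−M2)/(6·1)=110/73, b=Δ2−h2·(2M2+M3)/6=-133/73
seg 3: a=-5, c=M3/2=134/73, d=(M4−M3)/(6·3)=-134/657, b=Δ3−h3·(2M3+M4)/6=-195/73
t_q=15/2 → seg 3, τ=3/2; S=-5+-195/73·τ+134/73·τ²+-134/657·τ³=-1625/292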